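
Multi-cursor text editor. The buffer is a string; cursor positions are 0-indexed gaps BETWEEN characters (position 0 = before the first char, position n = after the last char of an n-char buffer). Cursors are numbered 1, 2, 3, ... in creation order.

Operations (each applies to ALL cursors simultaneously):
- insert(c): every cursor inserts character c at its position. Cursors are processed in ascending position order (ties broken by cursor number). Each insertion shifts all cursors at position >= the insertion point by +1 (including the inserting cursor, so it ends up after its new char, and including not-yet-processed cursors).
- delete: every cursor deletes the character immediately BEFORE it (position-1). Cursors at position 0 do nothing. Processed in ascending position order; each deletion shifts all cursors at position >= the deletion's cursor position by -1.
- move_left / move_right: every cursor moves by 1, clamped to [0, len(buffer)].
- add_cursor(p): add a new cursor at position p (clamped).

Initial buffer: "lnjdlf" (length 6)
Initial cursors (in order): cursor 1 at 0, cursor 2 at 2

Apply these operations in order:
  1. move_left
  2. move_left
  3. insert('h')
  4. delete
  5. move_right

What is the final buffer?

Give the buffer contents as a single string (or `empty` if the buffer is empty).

Answer: lnjdlf

Derivation:
After op 1 (move_left): buffer="lnjdlf" (len 6), cursors c1@0 c2@1, authorship ......
After op 2 (move_left): buffer="lnjdlf" (len 6), cursors c1@0 c2@0, authorship ......
After op 3 (insert('h')): buffer="hhlnjdlf" (len 8), cursors c1@2 c2@2, authorship 12......
After op 4 (delete): buffer="lnjdlf" (len 6), cursors c1@0 c2@0, authorship ......
After op 5 (move_right): buffer="lnjdlf" (len 6), cursors c1@1 c2@1, authorship ......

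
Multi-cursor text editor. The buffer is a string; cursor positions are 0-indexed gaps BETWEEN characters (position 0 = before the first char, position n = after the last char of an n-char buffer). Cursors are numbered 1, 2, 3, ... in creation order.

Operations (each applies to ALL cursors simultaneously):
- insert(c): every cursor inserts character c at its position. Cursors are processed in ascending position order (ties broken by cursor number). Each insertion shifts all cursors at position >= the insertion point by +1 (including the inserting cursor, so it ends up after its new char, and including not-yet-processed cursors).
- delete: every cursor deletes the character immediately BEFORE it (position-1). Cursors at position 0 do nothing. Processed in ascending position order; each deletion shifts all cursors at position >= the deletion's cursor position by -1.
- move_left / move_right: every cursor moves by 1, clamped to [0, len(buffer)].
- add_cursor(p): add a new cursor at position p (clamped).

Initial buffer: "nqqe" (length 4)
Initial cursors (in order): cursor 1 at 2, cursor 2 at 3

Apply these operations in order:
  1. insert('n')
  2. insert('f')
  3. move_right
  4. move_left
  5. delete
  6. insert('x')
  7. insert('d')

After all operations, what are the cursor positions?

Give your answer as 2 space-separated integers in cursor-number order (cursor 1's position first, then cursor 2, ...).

Answer: 5 9

Derivation:
After op 1 (insert('n')): buffer="nqnqne" (len 6), cursors c1@3 c2@5, authorship ..1.2.
After op 2 (insert('f')): buffer="nqnfqnfe" (len 8), cursors c1@4 c2@7, authorship ..11.22.
After op 3 (move_right): buffer="nqnfqnfe" (len 8), cursors c1@5 c2@8, authorship ..11.22.
After op 4 (move_left): buffer="nqnfqnfe" (len 8), cursors c1@4 c2@7, authorship ..11.22.
After op 5 (delete): buffer="nqnqne" (len 6), cursors c1@3 c2@5, authorship ..1.2.
After op 6 (insert('x')): buffer="nqnxqnxe" (len 8), cursors c1@4 c2@7, authorship ..11.22.
After op 7 (insert('d')): buffer="nqnxdqnxde" (len 10), cursors c1@5 c2@9, authorship ..111.222.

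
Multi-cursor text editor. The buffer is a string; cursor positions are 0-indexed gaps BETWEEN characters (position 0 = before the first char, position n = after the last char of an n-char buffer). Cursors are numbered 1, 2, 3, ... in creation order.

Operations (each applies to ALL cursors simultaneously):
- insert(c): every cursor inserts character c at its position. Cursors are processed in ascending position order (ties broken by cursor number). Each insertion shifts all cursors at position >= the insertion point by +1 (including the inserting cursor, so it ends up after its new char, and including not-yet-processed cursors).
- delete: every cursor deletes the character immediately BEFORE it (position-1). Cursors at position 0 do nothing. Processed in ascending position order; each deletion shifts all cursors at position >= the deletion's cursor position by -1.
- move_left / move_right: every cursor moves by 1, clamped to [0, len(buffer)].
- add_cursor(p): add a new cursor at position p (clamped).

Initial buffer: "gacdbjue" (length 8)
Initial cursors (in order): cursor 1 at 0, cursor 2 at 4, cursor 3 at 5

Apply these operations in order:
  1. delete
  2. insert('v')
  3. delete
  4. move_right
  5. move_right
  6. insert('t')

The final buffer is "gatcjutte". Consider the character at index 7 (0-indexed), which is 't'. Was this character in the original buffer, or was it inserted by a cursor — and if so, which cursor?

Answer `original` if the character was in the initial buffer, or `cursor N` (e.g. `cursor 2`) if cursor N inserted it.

After op 1 (delete): buffer="gacjue" (len 6), cursors c1@0 c2@3 c3@3, authorship ......
After op 2 (insert('v')): buffer="vgacvvjue" (len 9), cursors c1@1 c2@6 c3@6, authorship 1...23...
After op 3 (delete): buffer="gacjue" (len 6), cursors c1@0 c2@3 c3@3, authorship ......
After op 4 (move_right): buffer="gacjue" (len 6), cursors c1@1 c2@4 c3@4, authorship ......
After op 5 (move_right): buffer="gacjue" (len 6), cursors c1@2 c2@5 c3@5, authorship ......
After op 6 (insert('t')): buffer="gatcjutte" (len 9), cursors c1@3 c2@8 c3@8, authorship ..1...23.
Authorship (.=original, N=cursor N): . . 1 . . . 2 3 .
Index 7: author = 3

Answer: cursor 3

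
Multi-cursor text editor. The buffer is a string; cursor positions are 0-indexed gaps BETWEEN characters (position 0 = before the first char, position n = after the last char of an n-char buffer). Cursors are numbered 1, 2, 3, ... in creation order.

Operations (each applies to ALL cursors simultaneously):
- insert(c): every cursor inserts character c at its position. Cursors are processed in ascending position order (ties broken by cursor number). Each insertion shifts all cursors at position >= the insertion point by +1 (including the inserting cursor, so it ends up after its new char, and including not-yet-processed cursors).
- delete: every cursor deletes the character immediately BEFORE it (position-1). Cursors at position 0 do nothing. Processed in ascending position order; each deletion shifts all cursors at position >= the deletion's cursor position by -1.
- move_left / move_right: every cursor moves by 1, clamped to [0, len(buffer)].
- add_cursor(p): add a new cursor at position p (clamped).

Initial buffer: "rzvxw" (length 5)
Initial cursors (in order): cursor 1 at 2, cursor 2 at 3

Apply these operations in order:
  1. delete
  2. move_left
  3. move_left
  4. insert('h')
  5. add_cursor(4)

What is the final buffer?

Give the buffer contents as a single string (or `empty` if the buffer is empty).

After op 1 (delete): buffer="rxw" (len 3), cursors c1@1 c2@1, authorship ...
After op 2 (move_left): buffer="rxw" (len 3), cursors c1@0 c2@0, authorship ...
After op 3 (move_left): buffer="rxw" (len 3), cursors c1@0 c2@0, authorship ...
After op 4 (insert('h')): buffer="hhrxw" (len 5), cursors c1@2 c2@2, authorship 12...
After op 5 (add_cursor(4)): buffer="hhrxw" (len 5), cursors c1@2 c2@2 c3@4, authorship 12...

Answer: hhrxw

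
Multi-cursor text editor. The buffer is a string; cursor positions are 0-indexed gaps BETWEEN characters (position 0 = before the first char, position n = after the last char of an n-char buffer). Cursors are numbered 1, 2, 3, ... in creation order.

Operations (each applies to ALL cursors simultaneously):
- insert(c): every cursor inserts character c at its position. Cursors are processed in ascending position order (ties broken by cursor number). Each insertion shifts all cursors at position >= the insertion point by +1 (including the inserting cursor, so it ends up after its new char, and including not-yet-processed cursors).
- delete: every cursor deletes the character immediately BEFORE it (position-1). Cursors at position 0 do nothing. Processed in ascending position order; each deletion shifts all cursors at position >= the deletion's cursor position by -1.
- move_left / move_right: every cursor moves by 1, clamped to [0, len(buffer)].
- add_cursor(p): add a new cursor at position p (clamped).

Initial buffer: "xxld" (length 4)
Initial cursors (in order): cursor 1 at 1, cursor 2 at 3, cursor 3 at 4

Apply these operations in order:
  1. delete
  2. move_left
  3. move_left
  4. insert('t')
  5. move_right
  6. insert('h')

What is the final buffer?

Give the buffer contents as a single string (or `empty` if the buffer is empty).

After op 1 (delete): buffer="x" (len 1), cursors c1@0 c2@1 c3@1, authorship .
After op 2 (move_left): buffer="x" (len 1), cursors c1@0 c2@0 c3@0, authorship .
After op 3 (move_left): buffer="x" (len 1), cursors c1@0 c2@0 c3@0, authorship .
After op 4 (insert('t')): buffer="tttx" (len 4), cursors c1@3 c2@3 c3@3, authorship 123.
After op 5 (move_right): buffer="tttx" (len 4), cursors c1@4 c2@4 c3@4, authorship 123.
After op 6 (insert('h')): buffer="tttxhhh" (len 7), cursors c1@7 c2@7 c3@7, authorship 123.123

Answer: tttxhhh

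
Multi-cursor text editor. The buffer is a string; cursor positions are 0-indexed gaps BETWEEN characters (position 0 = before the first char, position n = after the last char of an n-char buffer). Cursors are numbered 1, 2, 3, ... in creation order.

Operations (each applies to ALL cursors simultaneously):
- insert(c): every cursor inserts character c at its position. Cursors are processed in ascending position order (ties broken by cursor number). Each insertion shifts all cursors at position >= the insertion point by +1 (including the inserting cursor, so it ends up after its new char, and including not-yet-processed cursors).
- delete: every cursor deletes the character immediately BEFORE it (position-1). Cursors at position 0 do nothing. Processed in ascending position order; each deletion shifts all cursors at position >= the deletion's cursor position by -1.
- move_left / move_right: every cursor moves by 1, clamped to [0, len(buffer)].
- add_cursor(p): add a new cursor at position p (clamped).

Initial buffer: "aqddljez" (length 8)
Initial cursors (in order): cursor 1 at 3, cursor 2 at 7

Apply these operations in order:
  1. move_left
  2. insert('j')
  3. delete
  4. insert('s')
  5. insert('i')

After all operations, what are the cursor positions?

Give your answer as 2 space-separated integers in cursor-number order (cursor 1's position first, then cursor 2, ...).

Answer: 4 10

Derivation:
After op 1 (move_left): buffer="aqddljez" (len 8), cursors c1@2 c2@6, authorship ........
After op 2 (insert('j')): buffer="aqjddljjez" (len 10), cursors c1@3 c2@8, authorship ..1....2..
After op 3 (delete): buffer="aqddljez" (len 8), cursors c1@2 c2@6, authorship ........
After op 4 (insert('s')): buffer="aqsddljsez" (len 10), cursors c1@3 c2@8, authorship ..1....2..
After op 5 (insert('i')): buffer="aqsiddljsiez" (len 12), cursors c1@4 c2@10, authorship ..11....22..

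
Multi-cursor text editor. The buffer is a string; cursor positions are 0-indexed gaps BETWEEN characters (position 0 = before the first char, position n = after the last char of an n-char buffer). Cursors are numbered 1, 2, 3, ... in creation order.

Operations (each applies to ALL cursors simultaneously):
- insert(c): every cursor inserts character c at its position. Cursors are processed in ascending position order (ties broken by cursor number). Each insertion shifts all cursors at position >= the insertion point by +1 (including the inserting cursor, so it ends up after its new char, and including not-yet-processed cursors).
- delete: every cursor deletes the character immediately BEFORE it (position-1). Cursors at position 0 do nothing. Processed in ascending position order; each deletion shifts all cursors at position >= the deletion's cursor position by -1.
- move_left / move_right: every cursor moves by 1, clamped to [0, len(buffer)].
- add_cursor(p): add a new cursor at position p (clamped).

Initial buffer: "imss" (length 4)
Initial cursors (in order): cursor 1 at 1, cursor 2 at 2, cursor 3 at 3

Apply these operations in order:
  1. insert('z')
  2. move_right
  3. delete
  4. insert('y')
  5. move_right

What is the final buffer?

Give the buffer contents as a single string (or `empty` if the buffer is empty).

Answer: izyzyzy

Derivation:
After op 1 (insert('z')): buffer="izmzszs" (len 7), cursors c1@2 c2@4 c3@6, authorship .1.2.3.
After op 2 (move_right): buffer="izmzszs" (len 7), cursors c1@3 c2@5 c3@7, authorship .1.2.3.
After op 3 (delete): buffer="izzz" (len 4), cursors c1@2 c2@3 c3@4, authorship .123
After op 4 (insert('y')): buffer="izyzyzy" (len 7), cursors c1@3 c2@5 c3@7, authorship .112233
After op 5 (move_right): buffer="izyzyzy" (len 7), cursors c1@4 c2@6 c3@7, authorship .112233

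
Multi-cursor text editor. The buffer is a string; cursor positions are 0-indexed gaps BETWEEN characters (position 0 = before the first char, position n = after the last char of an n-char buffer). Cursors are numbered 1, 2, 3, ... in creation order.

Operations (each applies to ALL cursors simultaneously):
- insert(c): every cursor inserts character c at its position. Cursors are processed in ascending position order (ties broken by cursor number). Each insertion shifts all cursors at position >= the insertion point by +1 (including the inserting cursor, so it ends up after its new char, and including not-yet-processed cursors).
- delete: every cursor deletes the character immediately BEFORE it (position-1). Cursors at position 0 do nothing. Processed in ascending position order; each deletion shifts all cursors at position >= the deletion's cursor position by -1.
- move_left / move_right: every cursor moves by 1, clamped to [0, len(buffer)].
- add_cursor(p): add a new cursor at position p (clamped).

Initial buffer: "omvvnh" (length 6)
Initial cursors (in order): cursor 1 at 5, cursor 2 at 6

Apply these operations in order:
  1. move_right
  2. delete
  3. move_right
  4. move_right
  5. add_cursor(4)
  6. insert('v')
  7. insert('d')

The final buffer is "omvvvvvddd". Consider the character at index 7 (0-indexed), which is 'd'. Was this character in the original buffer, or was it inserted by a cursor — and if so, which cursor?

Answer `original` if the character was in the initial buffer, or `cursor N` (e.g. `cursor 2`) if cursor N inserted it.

Answer: cursor 1

Derivation:
After op 1 (move_right): buffer="omvvnh" (len 6), cursors c1@6 c2@6, authorship ......
After op 2 (delete): buffer="omvv" (len 4), cursors c1@4 c2@4, authorship ....
After op 3 (move_right): buffer="omvv" (len 4), cursors c1@4 c2@4, authorship ....
After op 4 (move_right): buffer="omvv" (len 4), cursors c1@4 c2@4, authorship ....
After op 5 (add_cursor(4)): buffer="omvv" (len 4), cursors c1@4 c2@4 c3@4, authorship ....
After op 6 (insert('v')): buffer="omvvvvv" (len 7), cursors c1@7 c2@7 c3@7, authorship ....123
After op 7 (insert('d')): buffer="omvvvvvddd" (len 10), cursors c1@10 c2@10 c3@10, authorship ....123123
Authorship (.=original, N=cursor N): . . . . 1 2 3 1 2 3
Index 7: author = 1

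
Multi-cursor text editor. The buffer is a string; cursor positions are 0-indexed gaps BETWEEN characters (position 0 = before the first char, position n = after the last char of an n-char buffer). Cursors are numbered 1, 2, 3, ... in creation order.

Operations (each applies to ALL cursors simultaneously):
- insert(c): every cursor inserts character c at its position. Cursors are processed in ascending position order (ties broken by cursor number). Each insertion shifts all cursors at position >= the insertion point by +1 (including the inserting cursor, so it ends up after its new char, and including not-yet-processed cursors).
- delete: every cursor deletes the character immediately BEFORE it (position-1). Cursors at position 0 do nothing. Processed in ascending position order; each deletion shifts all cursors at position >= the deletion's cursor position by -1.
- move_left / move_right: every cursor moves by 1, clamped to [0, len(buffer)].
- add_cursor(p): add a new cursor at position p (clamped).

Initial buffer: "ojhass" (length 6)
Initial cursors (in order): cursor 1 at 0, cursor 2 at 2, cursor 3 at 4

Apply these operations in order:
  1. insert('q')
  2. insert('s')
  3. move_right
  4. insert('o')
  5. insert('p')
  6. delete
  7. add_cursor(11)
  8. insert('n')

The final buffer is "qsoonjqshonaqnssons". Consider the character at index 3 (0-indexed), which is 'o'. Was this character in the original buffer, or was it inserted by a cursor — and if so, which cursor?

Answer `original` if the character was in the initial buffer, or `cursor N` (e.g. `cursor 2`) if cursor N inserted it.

After op 1 (insert('q')): buffer="qojqhaqss" (len 9), cursors c1@1 c2@4 c3@7, authorship 1..2..3..
After op 2 (insert('s')): buffer="qsojqshaqsss" (len 12), cursors c1@2 c2@6 c3@10, authorship 11..22..33..
After op 3 (move_right): buffer="qsojqshaqsss" (len 12), cursors c1@3 c2@7 c3@11, authorship 11..22..33..
After op 4 (insert('o')): buffer="qsoojqshoaqssos" (len 15), cursors c1@4 c2@9 c3@14, authorship 11.1.22.2.33.3.
After op 5 (insert('p')): buffer="qsoopjqshopaqssops" (len 18), cursors c1@5 c2@11 c3@17, authorship 11.11.22.22.33.33.
After op 6 (delete): buffer="qsoojqshoaqssos" (len 15), cursors c1@4 c2@9 c3@14, authorship 11.1.22.2.33.3.
After op 7 (add_cursor(11)): buffer="qsoojqshoaqssos" (len 15), cursors c1@4 c2@9 c4@11 c3@14, authorship 11.1.22.2.33.3.
After op 8 (insert('n')): buffer="qsoonjqshonaqnssons" (len 19), cursors c1@5 c2@11 c4@14 c3@18, authorship 11.11.22.22.343.33.
Authorship (.=original, N=cursor N): 1 1 . 1 1 . 2 2 . 2 2 . 3 4 3 . 3 3 .
Index 3: author = 1

Answer: cursor 1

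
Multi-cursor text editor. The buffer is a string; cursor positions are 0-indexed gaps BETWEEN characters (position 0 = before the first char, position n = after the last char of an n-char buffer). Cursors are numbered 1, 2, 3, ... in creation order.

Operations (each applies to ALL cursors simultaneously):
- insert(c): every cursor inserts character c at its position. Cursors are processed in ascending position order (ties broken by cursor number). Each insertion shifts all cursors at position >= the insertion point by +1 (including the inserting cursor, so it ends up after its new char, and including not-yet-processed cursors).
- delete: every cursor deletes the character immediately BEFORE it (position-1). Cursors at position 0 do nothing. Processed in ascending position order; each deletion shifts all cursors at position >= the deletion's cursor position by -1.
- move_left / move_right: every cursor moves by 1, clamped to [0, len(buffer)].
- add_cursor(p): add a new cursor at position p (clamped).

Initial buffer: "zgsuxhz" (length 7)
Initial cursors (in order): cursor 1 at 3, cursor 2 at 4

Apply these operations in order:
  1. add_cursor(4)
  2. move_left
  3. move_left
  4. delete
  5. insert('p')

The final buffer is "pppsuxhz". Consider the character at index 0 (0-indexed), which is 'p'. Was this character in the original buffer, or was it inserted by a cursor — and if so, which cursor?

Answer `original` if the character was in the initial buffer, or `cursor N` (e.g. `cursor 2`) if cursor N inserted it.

After op 1 (add_cursor(4)): buffer="zgsuxhz" (len 7), cursors c1@3 c2@4 c3@4, authorship .......
After op 2 (move_left): buffer="zgsuxhz" (len 7), cursors c1@2 c2@3 c3@3, authorship .......
After op 3 (move_left): buffer="zgsuxhz" (len 7), cursors c1@1 c2@2 c3@2, authorship .......
After op 4 (delete): buffer="suxhz" (len 5), cursors c1@0 c2@0 c3@0, authorship .....
After op 5 (insert('p')): buffer="pppsuxhz" (len 8), cursors c1@3 c2@3 c3@3, authorship 123.....
Authorship (.=original, N=cursor N): 1 2 3 . . . . .
Index 0: author = 1

Answer: cursor 1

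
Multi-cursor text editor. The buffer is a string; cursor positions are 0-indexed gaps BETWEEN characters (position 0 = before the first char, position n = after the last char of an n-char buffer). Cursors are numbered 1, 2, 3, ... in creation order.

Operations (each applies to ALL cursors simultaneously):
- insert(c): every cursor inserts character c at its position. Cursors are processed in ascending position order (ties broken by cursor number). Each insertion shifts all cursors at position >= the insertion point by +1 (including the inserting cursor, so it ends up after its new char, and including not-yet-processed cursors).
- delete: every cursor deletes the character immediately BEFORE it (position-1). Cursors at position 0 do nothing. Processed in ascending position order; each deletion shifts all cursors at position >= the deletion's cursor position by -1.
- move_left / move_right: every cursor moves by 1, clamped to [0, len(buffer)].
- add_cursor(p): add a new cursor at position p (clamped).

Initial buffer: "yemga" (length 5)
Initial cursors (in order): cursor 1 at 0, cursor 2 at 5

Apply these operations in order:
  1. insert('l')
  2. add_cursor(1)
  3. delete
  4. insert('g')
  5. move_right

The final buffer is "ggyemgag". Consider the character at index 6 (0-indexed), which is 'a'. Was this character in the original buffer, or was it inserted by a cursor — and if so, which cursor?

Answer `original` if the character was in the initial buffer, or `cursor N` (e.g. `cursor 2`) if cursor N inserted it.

Answer: original

Derivation:
After op 1 (insert('l')): buffer="lyemgal" (len 7), cursors c1@1 c2@7, authorship 1.....2
After op 2 (add_cursor(1)): buffer="lyemgal" (len 7), cursors c1@1 c3@1 c2@7, authorship 1.....2
After op 3 (delete): buffer="yemga" (len 5), cursors c1@0 c3@0 c2@5, authorship .....
After op 4 (insert('g')): buffer="ggyemgag" (len 8), cursors c1@2 c3@2 c2@8, authorship 13.....2
After op 5 (move_right): buffer="ggyemgag" (len 8), cursors c1@3 c3@3 c2@8, authorship 13.....2
Authorship (.=original, N=cursor N): 1 3 . . . . . 2
Index 6: author = original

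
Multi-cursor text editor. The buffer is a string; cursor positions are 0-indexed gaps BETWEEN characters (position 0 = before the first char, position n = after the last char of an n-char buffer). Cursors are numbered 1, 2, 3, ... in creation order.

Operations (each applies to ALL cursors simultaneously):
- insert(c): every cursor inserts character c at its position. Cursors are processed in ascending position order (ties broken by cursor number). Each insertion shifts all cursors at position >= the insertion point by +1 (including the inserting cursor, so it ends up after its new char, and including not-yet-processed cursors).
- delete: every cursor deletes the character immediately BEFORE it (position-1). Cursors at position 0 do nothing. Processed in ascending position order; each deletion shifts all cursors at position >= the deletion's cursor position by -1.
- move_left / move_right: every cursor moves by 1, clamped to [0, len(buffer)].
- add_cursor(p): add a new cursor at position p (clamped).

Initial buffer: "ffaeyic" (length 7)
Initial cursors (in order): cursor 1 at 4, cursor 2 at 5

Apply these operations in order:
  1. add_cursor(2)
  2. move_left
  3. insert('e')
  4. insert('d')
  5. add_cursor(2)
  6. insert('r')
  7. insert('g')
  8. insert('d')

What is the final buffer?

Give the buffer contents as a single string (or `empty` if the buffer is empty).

Answer: fergddrgdfaedrgdeedrgdyic

Derivation:
After op 1 (add_cursor(2)): buffer="ffaeyic" (len 7), cursors c3@2 c1@4 c2@5, authorship .......
After op 2 (move_left): buffer="ffaeyic" (len 7), cursors c3@1 c1@3 c2@4, authorship .......
After op 3 (insert('e')): buffer="fefaeeeyic" (len 10), cursors c3@2 c1@5 c2@7, authorship .3..1.2...
After op 4 (insert('d')): buffer="fedfaedeedyic" (len 13), cursors c3@3 c1@7 c2@10, authorship .33..11.22...
After op 5 (add_cursor(2)): buffer="fedfaedeedyic" (len 13), cursors c4@2 c3@3 c1@7 c2@10, authorship .33..11.22...
After op 6 (insert('r')): buffer="ferdrfaedreedryic" (len 17), cursors c4@3 c3@5 c1@10 c2@14, authorship .3433..111.222...
After op 7 (insert('g')): buffer="fergdrgfaedrgeedrgyic" (len 21), cursors c4@4 c3@7 c1@13 c2@18, authorship .344333..1111.2222...
After op 8 (insert('d')): buffer="fergddrgdfaedrgdeedrgdyic" (len 25), cursors c4@5 c3@9 c1@16 c2@22, authorship .34443333..11111.22222...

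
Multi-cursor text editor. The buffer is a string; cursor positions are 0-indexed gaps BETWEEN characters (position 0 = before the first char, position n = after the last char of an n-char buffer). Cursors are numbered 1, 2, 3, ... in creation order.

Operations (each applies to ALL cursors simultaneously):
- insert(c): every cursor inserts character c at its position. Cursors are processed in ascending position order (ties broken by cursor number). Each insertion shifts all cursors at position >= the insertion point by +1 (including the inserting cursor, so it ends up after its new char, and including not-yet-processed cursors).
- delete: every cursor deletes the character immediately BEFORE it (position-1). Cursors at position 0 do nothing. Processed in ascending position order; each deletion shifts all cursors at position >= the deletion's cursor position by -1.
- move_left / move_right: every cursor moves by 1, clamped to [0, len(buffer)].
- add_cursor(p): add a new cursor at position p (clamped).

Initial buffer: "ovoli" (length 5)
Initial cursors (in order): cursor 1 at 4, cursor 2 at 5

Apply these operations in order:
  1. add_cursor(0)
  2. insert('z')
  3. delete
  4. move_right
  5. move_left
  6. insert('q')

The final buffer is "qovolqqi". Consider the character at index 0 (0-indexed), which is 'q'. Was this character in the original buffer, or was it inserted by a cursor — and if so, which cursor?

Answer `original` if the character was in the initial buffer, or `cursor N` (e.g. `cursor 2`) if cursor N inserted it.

Answer: cursor 3

Derivation:
After op 1 (add_cursor(0)): buffer="ovoli" (len 5), cursors c3@0 c1@4 c2@5, authorship .....
After op 2 (insert('z')): buffer="zovolziz" (len 8), cursors c3@1 c1@6 c2@8, authorship 3....1.2
After op 3 (delete): buffer="ovoli" (len 5), cursors c3@0 c1@4 c2@5, authorship .....
After op 4 (move_right): buffer="ovoli" (len 5), cursors c3@1 c1@5 c2@5, authorship .....
After op 5 (move_left): buffer="ovoli" (len 5), cursors c3@0 c1@4 c2@4, authorship .....
After op 6 (insert('q')): buffer="qovolqqi" (len 8), cursors c3@1 c1@7 c2@7, authorship 3....12.
Authorship (.=original, N=cursor N): 3 . . . . 1 2 .
Index 0: author = 3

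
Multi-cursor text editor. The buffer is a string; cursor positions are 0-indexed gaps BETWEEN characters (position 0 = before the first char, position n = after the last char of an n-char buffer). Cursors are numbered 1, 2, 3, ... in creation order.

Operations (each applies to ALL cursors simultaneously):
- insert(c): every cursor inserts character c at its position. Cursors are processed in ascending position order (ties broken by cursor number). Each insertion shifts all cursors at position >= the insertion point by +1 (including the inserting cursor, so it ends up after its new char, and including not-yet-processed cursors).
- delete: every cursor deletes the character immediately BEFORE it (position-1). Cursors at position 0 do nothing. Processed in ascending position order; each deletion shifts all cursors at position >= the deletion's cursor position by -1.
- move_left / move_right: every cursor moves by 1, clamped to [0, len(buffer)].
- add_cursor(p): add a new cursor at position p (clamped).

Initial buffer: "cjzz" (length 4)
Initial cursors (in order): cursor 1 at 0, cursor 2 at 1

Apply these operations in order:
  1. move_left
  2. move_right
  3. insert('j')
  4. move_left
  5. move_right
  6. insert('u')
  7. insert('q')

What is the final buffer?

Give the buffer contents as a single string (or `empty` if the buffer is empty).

Answer: cjjuuqqjzz

Derivation:
After op 1 (move_left): buffer="cjzz" (len 4), cursors c1@0 c2@0, authorship ....
After op 2 (move_right): buffer="cjzz" (len 4), cursors c1@1 c2@1, authorship ....
After op 3 (insert('j')): buffer="cjjjzz" (len 6), cursors c1@3 c2@3, authorship .12...
After op 4 (move_left): buffer="cjjjzz" (len 6), cursors c1@2 c2@2, authorship .12...
After op 5 (move_right): buffer="cjjjzz" (len 6), cursors c1@3 c2@3, authorship .12...
After op 6 (insert('u')): buffer="cjjuujzz" (len 8), cursors c1@5 c2@5, authorship .1212...
After op 7 (insert('q')): buffer="cjjuuqqjzz" (len 10), cursors c1@7 c2@7, authorship .121212...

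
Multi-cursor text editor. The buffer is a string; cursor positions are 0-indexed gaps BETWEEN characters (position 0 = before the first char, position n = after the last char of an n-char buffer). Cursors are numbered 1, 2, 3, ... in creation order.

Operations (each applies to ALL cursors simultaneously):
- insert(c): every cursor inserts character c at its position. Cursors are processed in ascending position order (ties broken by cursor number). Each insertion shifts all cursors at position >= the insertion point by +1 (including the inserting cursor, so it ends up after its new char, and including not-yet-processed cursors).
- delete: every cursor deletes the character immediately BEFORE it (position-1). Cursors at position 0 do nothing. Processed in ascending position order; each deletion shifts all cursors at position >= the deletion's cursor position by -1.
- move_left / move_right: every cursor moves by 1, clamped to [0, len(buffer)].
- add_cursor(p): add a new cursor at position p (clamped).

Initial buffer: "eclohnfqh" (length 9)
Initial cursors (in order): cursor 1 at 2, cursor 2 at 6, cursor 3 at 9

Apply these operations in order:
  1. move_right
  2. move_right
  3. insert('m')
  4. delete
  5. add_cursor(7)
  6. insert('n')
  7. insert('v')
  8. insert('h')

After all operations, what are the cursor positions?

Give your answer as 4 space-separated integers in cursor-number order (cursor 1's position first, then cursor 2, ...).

After op 1 (move_right): buffer="eclohnfqh" (len 9), cursors c1@3 c2@7 c3@9, authorship .........
After op 2 (move_right): buffer="eclohnfqh" (len 9), cursors c1@4 c2@8 c3@9, authorship .........
After op 3 (insert('m')): buffer="eclomhnfqmhm" (len 12), cursors c1@5 c2@10 c3@12, authorship ....1....2.3
After op 4 (delete): buffer="eclohnfqh" (len 9), cursors c1@4 c2@8 c3@9, authorship .........
After op 5 (add_cursor(7)): buffer="eclohnfqh" (len 9), cursors c1@4 c4@7 c2@8 c3@9, authorship .........
After op 6 (insert('n')): buffer="eclonhnfnqnhn" (len 13), cursors c1@5 c4@9 c2@11 c3@13, authorship ....1...4.2.3
After op 7 (insert('v')): buffer="eclonvhnfnvqnvhnv" (len 17), cursors c1@6 c4@11 c2@14 c3@17, authorship ....11...44.22.33
After op 8 (insert('h')): buffer="eclonvhhnfnvhqnvhhnvh" (len 21), cursors c1@7 c4@13 c2@17 c3@21, authorship ....111...444.222.333

Answer: 7 17 21 13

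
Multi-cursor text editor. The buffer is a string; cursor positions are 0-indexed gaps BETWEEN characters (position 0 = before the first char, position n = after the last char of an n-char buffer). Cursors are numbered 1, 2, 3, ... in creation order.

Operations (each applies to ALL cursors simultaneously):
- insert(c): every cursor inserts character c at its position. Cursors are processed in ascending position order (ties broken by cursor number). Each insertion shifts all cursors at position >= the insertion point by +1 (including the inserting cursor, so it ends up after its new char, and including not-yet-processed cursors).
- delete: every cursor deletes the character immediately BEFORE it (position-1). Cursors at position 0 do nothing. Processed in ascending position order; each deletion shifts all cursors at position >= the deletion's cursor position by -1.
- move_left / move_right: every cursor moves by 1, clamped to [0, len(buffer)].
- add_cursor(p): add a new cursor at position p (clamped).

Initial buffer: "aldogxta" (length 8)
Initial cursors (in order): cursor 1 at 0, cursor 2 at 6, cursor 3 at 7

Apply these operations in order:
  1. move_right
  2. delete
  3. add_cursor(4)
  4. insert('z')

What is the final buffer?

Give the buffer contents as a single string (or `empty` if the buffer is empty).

After op 1 (move_right): buffer="aldogxta" (len 8), cursors c1@1 c2@7 c3@8, authorship ........
After op 2 (delete): buffer="ldogx" (len 5), cursors c1@0 c2@5 c3@5, authorship .....
After op 3 (add_cursor(4)): buffer="ldogx" (len 5), cursors c1@0 c4@4 c2@5 c3@5, authorship .....
After op 4 (insert('z')): buffer="zldogzxzz" (len 9), cursors c1@1 c4@6 c2@9 c3@9, authorship 1....4.23

Answer: zldogzxzz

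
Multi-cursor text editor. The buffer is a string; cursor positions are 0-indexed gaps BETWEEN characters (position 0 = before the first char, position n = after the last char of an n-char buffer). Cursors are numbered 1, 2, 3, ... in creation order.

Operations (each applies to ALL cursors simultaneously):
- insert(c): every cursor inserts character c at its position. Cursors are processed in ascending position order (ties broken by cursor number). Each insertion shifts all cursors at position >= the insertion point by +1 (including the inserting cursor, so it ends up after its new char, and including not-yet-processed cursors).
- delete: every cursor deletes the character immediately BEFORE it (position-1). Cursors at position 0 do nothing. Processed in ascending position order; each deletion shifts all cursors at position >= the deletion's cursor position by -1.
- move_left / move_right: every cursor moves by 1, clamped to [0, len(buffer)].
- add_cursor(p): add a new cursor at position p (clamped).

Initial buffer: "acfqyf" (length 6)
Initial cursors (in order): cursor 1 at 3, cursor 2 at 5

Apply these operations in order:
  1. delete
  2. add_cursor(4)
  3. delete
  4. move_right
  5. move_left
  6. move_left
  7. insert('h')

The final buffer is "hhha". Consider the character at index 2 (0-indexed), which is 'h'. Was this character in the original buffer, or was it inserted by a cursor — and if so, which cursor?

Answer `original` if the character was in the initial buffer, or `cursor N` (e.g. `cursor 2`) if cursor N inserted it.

After op 1 (delete): buffer="acqf" (len 4), cursors c1@2 c2@3, authorship ....
After op 2 (add_cursor(4)): buffer="acqf" (len 4), cursors c1@2 c2@3 c3@4, authorship ....
After op 3 (delete): buffer="a" (len 1), cursors c1@1 c2@1 c3@1, authorship .
After op 4 (move_right): buffer="a" (len 1), cursors c1@1 c2@1 c3@1, authorship .
After op 5 (move_left): buffer="a" (len 1), cursors c1@0 c2@0 c3@0, authorship .
After op 6 (move_left): buffer="a" (len 1), cursors c1@0 c2@0 c3@0, authorship .
After op 7 (insert('h')): buffer="hhha" (len 4), cursors c1@3 c2@3 c3@3, authorship 123.
Authorship (.=original, N=cursor N): 1 2 3 .
Index 2: author = 3

Answer: cursor 3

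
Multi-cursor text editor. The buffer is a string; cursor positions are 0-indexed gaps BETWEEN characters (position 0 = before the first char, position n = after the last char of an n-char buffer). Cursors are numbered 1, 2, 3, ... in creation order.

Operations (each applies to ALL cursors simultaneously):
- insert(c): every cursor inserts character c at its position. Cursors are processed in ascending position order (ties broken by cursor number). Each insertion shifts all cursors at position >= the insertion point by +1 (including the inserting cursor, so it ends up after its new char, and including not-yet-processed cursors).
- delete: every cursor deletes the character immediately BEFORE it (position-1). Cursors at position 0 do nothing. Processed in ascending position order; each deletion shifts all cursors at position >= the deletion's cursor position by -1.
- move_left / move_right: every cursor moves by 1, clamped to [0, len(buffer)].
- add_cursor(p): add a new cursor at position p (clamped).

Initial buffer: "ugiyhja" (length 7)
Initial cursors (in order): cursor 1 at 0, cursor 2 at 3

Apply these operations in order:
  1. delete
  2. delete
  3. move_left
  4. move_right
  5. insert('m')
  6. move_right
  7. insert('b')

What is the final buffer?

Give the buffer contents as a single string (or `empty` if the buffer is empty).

After op 1 (delete): buffer="ugyhja" (len 6), cursors c1@0 c2@2, authorship ......
After op 2 (delete): buffer="uyhja" (len 5), cursors c1@0 c2@1, authorship .....
After op 3 (move_left): buffer="uyhja" (len 5), cursors c1@0 c2@0, authorship .....
After op 4 (move_right): buffer="uyhja" (len 5), cursors c1@1 c2@1, authorship .....
After op 5 (insert('m')): buffer="ummyhja" (len 7), cursors c1@3 c2@3, authorship .12....
After op 6 (move_right): buffer="ummyhja" (len 7), cursors c1@4 c2@4, authorship .12....
After op 7 (insert('b')): buffer="ummybbhja" (len 9), cursors c1@6 c2@6, authorship .12.12...

Answer: ummybbhja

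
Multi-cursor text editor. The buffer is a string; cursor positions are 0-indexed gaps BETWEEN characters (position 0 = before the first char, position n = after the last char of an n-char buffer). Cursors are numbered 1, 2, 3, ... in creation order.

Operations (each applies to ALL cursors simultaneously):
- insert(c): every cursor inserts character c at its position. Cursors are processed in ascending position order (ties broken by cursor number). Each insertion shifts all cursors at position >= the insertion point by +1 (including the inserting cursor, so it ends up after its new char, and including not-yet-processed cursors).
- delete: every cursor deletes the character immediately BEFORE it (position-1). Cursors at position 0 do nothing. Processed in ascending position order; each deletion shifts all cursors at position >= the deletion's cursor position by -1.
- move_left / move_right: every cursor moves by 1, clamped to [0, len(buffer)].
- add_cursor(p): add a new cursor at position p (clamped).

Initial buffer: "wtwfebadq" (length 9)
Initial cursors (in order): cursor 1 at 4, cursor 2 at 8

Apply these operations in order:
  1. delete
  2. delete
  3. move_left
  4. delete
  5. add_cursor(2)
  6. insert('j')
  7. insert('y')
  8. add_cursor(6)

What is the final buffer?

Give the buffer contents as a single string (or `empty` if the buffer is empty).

Answer: jytjybjyq

Derivation:
After op 1 (delete): buffer="wtwebaq" (len 7), cursors c1@3 c2@6, authorship .......
After op 2 (delete): buffer="wtebq" (len 5), cursors c1@2 c2@4, authorship .....
After op 3 (move_left): buffer="wtebq" (len 5), cursors c1@1 c2@3, authorship .....
After op 4 (delete): buffer="tbq" (len 3), cursors c1@0 c2@1, authorship ...
After op 5 (add_cursor(2)): buffer="tbq" (len 3), cursors c1@0 c2@1 c3@2, authorship ...
After op 6 (insert('j')): buffer="jtjbjq" (len 6), cursors c1@1 c2@3 c3@5, authorship 1.2.3.
After op 7 (insert('y')): buffer="jytjybjyq" (len 9), cursors c1@2 c2@5 c3@8, authorship 11.22.33.
After op 8 (add_cursor(6)): buffer="jytjybjyq" (len 9), cursors c1@2 c2@5 c4@6 c3@8, authorship 11.22.33.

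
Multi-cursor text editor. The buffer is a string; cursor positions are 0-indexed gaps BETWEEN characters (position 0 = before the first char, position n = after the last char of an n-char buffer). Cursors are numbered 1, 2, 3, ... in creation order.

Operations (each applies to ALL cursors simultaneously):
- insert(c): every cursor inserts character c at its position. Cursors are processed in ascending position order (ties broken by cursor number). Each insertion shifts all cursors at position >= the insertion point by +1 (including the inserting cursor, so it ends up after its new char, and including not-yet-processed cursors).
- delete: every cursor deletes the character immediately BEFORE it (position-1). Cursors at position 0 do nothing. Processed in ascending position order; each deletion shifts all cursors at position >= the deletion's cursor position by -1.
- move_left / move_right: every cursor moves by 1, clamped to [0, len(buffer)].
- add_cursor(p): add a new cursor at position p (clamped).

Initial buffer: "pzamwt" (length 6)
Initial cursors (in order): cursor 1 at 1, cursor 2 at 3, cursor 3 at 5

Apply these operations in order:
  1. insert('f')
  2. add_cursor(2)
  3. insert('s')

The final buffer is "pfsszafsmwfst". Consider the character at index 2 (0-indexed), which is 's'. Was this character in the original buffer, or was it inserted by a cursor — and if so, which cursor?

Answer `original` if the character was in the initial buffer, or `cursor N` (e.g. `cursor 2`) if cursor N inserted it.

Answer: cursor 1

Derivation:
After op 1 (insert('f')): buffer="pfzafmwft" (len 9), cursors c1@2 c2@5 c3@8, authorship .1..2..3.
After op 2 (add_cursor(2)): buffer="pfzafmwft" (len 9), cursors c1@2 c4@2 c2@5 c3@8, authorship .1..2..3.
After op 3 (insert('s')): buffer="pfsszafsmwfst" (len 13), cursors c1@4 c4@4 c2@8 c3@12, authorship .114..22..33.
Authorship (.=original, N=cursor N): . 1 1 4 . . 2 2 . . 3 3 .
Index 2: author = 1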